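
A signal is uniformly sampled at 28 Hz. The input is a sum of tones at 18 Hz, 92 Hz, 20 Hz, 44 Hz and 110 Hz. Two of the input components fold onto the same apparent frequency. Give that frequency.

8 Hz

fs/2 = 14 Hz.
18 Hz > fs/2 = 14 Hz, folds to fs − 18 Hz = 10 Hz.
92 Hz mod fs = 8 Hz.
8 Hz ≤ fs/2 = 14 Hz, appears at 8 Hz.
20 Hz > fs/2 = 14 Hz, folds to fs − 20 Hz = 8 Hz.
44 Hz mod fs = 16 Hz.
16 Hz > fs/2 = 14 Hz, folds to fs − 16 Hz = 12 Hz.
110 Hz mod fs = 26 Hz.
26 Hz > fs/2 = 14 Hz, folds to fs − 26 Hz = 2 Hz.
20 Hz and 92 Hz both map to 8 Hz.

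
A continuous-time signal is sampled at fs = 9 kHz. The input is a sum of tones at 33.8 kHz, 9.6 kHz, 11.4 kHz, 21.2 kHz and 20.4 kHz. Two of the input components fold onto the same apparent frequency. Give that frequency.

fs/2 = 4.5 kHz.
33.8 kHz mod fs = 6.8 kHz.
6.8 kHz > fs/2 = 4.5 kHz, folds to fs − 6.8 kHz = 2.2 kHz.
9.6 kHz mod fs = 0.6 kHz.
0.6 kHz ≤ fs/2 = 4.5 kHz, appears at 0.6 kHz.
11.4 kHz mod fs = 2.4 kHz.
2.4 kHz ≤ fs/2 = 4.5 kHz, appears at 2.4 kHz.
21.2 kHz mod fs = 3.2 kHz.
3.2 kHz ≤ fs/2 = 4.5 kHz, appears at 3.2 kHz.
20.4 kHz mod fs = 2.4 kHz.
2.4 kHz ≤ fs/2 = 4.5 kHz, appears at 2.4 kHz.
11.4 kHz and 20.4 kHz both map to 2.4 kHz.

2.4 kHz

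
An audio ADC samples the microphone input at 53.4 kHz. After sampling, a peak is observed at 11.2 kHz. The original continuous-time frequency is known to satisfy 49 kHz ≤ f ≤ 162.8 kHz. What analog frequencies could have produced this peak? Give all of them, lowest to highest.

64.6 kHz, 95.6 kHz, 118 kHz, 149 kHz

Frequencies that alias to 11.2 kHz are k·fs ± 11.2 kHz for integer k ≥ 0.
k=0: 11.2 kHz.
k=1: 42.2 kHz, 64.6 kHz.
k=2: 95.6 kHz, 118 kHz.
k=3: 149 kHz, 171.4 kHz.
k=4: 202.4 kHz, 224.8 kHz.
Within [49 kHz, 162.8 kHz]: 64.6 kHz, 95.6 kHz, 118 kHz, 149 kHz.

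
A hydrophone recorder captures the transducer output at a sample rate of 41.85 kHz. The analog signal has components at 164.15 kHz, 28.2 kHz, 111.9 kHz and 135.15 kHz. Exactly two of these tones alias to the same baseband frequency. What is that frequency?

fs/2 = 20.925 kHz.
164.15 kHz mod fs = 38.6 kHz.
38.6 kHz > fs/2 = 20.925 kHz, folds to fs − 38.6 kHz = 3.25 kHz.
28.2 kHz > fs/2 = 20.925 kHz, folds to fs − 28.2 kHz = 13.65 kHz.
111.9 kHz mod fs = 28.2 kHz.
28.2 kHz > fs/2 = 20.925 kHz, folds to fs − 28.2 kHz = 13.65 kHz.
135.15 kHz mod fs = 9.6 kHz.
9.6 kHz ≤ fs/2 = 20.925 kHz, appears at 9.6 kHz.
28.2 kHz and 111.9 kHz both map to 13.65 kHz.

13.65 kHz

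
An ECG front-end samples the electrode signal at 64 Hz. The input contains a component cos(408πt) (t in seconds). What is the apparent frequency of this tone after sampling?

ω = 408π rad/s → f = ω/(2π) = 204 Hz.
204 Hz mod fs = 12 Hz.
12 Hz ≤ fs/2 = 32 Hz, appears at 12 Hz.

12 Hz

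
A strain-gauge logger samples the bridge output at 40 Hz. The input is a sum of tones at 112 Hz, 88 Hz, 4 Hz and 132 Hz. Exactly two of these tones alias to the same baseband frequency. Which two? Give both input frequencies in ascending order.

88 Hz, 112 Hz

fs/2 = 20 Hz.
112 Hz mod fs = 32 Hz.
32 Hz > fs/2 = 20 Hz, folds to fs − 32 Hz = 8 Hz.
88 Hz mod fs = 8 Hz.
8 Hz ≤ fs/2 = 20 Hz, appears at 8 Hz.
4 Hz ≤ fs/2 = 20 Hz, passes unchanged.
132 Hz mod fs = 12 Hz.
12 Hz ≤ fs/2 = 20 Hz, appears at 12 Hz.
88 Hz and 112 Hz both map to 8 Hz.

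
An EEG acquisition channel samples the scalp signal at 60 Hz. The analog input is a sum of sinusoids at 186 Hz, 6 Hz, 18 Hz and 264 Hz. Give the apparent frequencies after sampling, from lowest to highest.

6 Hz, 18 Hz, 24 Hz

fs/2 = 30 Hz.
186 Hz mod fs = 6 Hz.
6 Hz ≤ fs/2 = 30 Hz, appears at 6 Hz.
6 Hz ≤ fs/2 = 30 Hz, passes unchanged.
18 Hz ≤ fs/2 = 30 Hz, passes unchanged.
264 Hz mod fs = 24 Hz.
24 Hz ≤ fs/2 = 30 Hz, appears at 24 Hz.
Distinct values: {6 Hz, 18 Hz, 24 Hz}.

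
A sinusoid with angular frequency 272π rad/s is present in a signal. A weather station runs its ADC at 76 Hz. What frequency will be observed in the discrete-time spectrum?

16 Hz

ω = 272π rad/s → f = ω/(2π) = 136 Hz.
136 Hz mod fs = 60 Hz.
60 Hz > fs/2 = 38 Hz, folds to fs − 60 Hz = 16 Hz.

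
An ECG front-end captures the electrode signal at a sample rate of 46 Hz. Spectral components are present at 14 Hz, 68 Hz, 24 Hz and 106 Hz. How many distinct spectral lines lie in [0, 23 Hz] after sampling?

2

fs/2 = 23 Hz.
14 Hz ≤ fs/2 = 23 Hz, passes unchanged.
68 Hz mod fs = 22 Hz.
22 Hz ≤ fs/2 = 23 Hz, appears at 22 Hz.
24 Hz > fs/2 = 23 Hz, folds to fs − 24 Hz = 22 Hz.
106 Hz mod fs = 14 Hz.
14 Hz ≤ fs/2 = 23 Hz, appears at 14 Hz.
Distinct values: {14 Hz, 22 Hz} → 2.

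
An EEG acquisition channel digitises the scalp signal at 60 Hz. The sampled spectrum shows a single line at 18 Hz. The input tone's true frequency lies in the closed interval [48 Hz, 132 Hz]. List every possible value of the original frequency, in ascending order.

Frequencies that alias to 18 Hz are k·fs ± 18 Hz for integer k ≥ 0.
k=0: 18 Hz.
k=1: 42 Hz, 78 Hz.
k=2: 102 Hz, 138 Hz.
k=3: 162 Hz, 198 Hz.
Within [48 Hz, 132 Hz]: 78 Hz, 102 Hz.

78 Hz, 102 Hz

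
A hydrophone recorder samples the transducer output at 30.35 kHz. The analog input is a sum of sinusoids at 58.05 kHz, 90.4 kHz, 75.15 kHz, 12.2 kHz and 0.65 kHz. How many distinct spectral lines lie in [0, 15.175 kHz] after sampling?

fs/2 = 15.175 kHz.
58.05 kHz mod fs = 27.7 kHz.
27.7 kHz > fs/2 = 15.175 kHz, folds to fs − 27.7 kHz = 2.65 kHz.
90.4 kHz mod fs = 29.7 kHz.
29.7 kHz > fs/2 = 15.175 kHz, folds to fs − 29.7 kHz = 0.65 kHz.
75.15 kHz mod fs = 14.45 kHz.
14.45 kHz ≤ fs/2 = 15.175 kHz, appears at 14.45 kHz.
12.2 kHz ≤ fs/2 = 15.175 kHz, passes unchanged.
0.65 kHz ≤ fs/2 = 15.175 kHz, passes unchanged.
Distinct values: {0.65 kHz, 2.65 kHz, 12.2 kHz, 14.45 kHz} → 4.

4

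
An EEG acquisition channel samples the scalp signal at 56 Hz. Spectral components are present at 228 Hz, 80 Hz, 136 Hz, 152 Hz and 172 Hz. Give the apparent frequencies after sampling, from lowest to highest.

4 Hz, 16 Hz, 24 Hz

fs/2 = 28 Hz.
228 Hz mod fs = 4 Hz.
4 Hz ≤ fs/2 = 28 Hz, appears at 4 Hz.
80 Hz mod fs = 24 Hz.
24 Hz ≤ fs/2 = 28 Hz, appears at 24 Hz.
136 Hz mod fs = 24 Hz.
24 Hz ≤ fs/2 = 28 Hz, appears at 24 Hz.
152 Hz mod fs = 40 Hz.
40 Hz > fs/2 = 28 Hz, folds to fs − 40 Hz = 16 Hz.
172 Hz mod fs = 4 Hz.
4 Hz ≤ fs/2 = 28 Hz, appears at 4 Hz.
Distinct values: {4 Hz, 16 Hz, 24 Hz}.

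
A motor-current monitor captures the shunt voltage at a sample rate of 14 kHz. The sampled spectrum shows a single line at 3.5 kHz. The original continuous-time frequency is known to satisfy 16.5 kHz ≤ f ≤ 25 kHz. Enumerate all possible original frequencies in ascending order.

Frequencies that alias to 3.5 kHz are k·fs ± 3.5 kHz for integer k ≥ 0.
k=0: 3.5 kHz.
k=1: 10.5 kHz, 17.5 kHz.
k=2: 24.5 kHz, 31.5 kHz.
k=3: 38.5 kHz, 45.5 kHz.
Within [16.5 kHz, 25 kHz]: 17.5 kHz, 24.5 kHz.

17.5 kHz, 24.5 kHz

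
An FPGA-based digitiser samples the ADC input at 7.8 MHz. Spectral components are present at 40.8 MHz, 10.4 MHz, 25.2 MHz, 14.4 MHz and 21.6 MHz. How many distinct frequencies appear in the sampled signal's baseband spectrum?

3

fs/2 = 3.9 MHz.
40.8 MHz mod fs = 1.8 MHz.
1.8 MHz ≤ fs/2 = 3.9 MHz, appears at 1.8 MHz.
10.4 MHz mod fs = 2.6 MHz.
2.6 MHz ≤ fs/2 = 3.9 MHz, appears at 2.6 MHz.
25.2 MHz mod fs = 1.8 MHz.
1.8 MHz ≤ fs/2 = 3.9 MHz, appears at 1.8 MHz.
14.4 MHz mod fs = 6.6 MHz.
6.6 MHz > fs/2 = 3.9 MHz, folds to fs − 6.6 MHz = 1.2 MHz.
21.6 MHz mod fs = 6 MHz.
6 MHz > fs/2 = 3.9 MHz, folds to fs − 6 MHz = 1.8 MHz.
Distinct values: {1.2 MHz, 1.8 MHz, 2.6 MHz} → 3.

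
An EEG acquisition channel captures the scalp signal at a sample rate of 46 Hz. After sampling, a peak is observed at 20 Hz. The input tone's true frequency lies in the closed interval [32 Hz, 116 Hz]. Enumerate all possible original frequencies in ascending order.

Frequencies that alias to 20 Hz are k·fs ± 20 Hz for integer k ≥ 0.
k=0: 20 Hz.
k=1: 26 Hz, 66 Hz.
k=2: 72 Hz, 112 Hz.
k=3: 118 Hz, 158 Hz.
Within [32 Hz, 116 Hz]: 66 Hz, 72 Hz, 112 Hz.

66 Hz, 72 Hz, 112 Hz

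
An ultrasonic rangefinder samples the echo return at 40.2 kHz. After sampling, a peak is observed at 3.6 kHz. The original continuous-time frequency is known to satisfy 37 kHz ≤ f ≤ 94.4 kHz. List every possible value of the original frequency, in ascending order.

43.8 kHz, 76.8 kHz, 84 kHz

Frequencies that alias to 3.6 kHz are k·fs ± 3.6 kHz for integer k ≥ 0.
k=0: 3.6 kHz.
k=1: 36.6 kHz, 43.8 kHz.
k=2: 76.8 kHz, 84 kHz.
k=3: 117 kHz, 124.2 kHz.
Within [37 kHz, 94.4 kHz]: 43.8 kHz, 76.8 kHz, 84 kHz.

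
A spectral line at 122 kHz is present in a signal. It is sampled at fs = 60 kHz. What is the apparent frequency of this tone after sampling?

122 kHz mod fs = 2 kHz.
2 kHz ≤ fs/2 = 30 kHz, appears at 2 kHz.

2 kHz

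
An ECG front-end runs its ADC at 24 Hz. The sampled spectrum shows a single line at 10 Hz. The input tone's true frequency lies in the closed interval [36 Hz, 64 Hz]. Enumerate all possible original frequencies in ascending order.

38 Hz, 58 Hz, 62 Hz

Frequencies that alias to 10 Hz are k·fs ± 10 Hz for integer k ≥ 0.
k=0: 10 Hz.
k=1: 14 Hz, 34 Hz.
k=2: 38 Hz, 58 Hz.
k=3: 62 Hz, 82 Hz.
k=4: 86 Hz, 106 Hz.
Within [36 Hz, 64 Hz]: 38 Hz, 58 Hz, 62 Hz.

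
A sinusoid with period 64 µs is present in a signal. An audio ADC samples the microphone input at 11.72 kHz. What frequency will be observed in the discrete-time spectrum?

3.905 kHz

T = 64 µs → f = 1/T = 15.625 kHz.
15.625 kHz mod fs = 3.905 kHz.
3.905 kHz ≤ fs/2 = 5.86 kHz, appears at 3.905 kHz.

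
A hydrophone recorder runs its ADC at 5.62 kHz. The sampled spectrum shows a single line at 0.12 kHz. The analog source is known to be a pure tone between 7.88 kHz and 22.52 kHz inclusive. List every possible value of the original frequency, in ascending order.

Frequencies that alias to 0.12 kHz are k·fs ± 0.12 kHz for integer k ≥ 0.
k=0: 0.12 kHz.
k=1: 5.5 kHz, 5.74 kHz.
k=2: 11.12 kHz, 11.36 kHz.
k=3: 16.74 kHz, 16.98 kHz.
k=4: 22.36 kHz, 22.6 kHz.
k=5: 27.98 kHz, 28.22 kHz.
Within [7.88 kHz, 22.52 kHz]: 11.12 kHz, 11.36 kHz, 16.74 kHz, 16.98 kHz, 22.36 kHz.

11.12 kHz, 11.36 kHz, 16.74 kHz, 16.98 kHz, 22.36 kHz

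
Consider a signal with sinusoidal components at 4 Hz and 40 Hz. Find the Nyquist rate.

80 Hz

Highest-frequency component: 40 Hz.
Nyquist rate = 2 × 40 Hz = 80 Hz.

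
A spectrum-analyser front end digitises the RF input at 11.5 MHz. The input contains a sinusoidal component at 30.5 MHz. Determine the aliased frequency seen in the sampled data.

4 MHz

30.5 MHz mod fs = 7.5 MHz.
7.5 MHz > fs/2 = 5.75 MHz, folds to fs − 7.5 MHz = 4 MHz.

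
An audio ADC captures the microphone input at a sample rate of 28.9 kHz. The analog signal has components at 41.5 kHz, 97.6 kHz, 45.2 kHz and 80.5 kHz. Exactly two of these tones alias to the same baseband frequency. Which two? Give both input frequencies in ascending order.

fs/2 = 14.45 kHz.
41.5 kHz mod fs = 12.6 kHz.
12.6 kHz ≤ fs/2 = 14.45 kHz, appears at 12.6 kHz.
97.6 kHz mod fs = 10.9 kHz.
10.9 kHz ≤ fs/2 = 14.45 kHz, appears at 10.9 kHz.
45.2 kHz mod fs = 16.3 kHz.
16.3 kHz > fs/2 = 14.45 kHz, folds to fs − 16.3 kHz = 12.6 kHz.
80.5 kHz mod fs = 22.7 kHz.
22.7 kHz > fs/2 = 14.45 kHz, folds to fs − 22.7 kHz = 6.2 kHz.
41.5 kHz and 45.2 kHz both map to 12.6 kHz.

41.5 kHz, 45.2 kHz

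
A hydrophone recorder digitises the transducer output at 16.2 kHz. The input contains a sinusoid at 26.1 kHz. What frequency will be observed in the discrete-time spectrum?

6.3 kHz

26.1 kHz mod fs = 9.9 kHz.
9.9 kHz > fs/2 = 8.1 kHz, folds to fs − 9.9 kHz = 6.3 kHz.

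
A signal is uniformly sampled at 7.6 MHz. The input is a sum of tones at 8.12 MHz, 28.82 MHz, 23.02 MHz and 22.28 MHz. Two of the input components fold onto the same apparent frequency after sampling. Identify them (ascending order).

8.12 MHz, 22.28 MHz

fs/2 = 3.8 MHz.
8.12 MHz mod fs = 0.52 MHz.
0.52 MHz ≤ fs/2 = 3.8 MHz, appears at 0.52 MHz.
28.82 MHz mod fs = 6.02 MHz.
6.02 MHz > fs/2 = 3.8 MHz, folds to fs − 6.02 MHz = 1.58 MHz.
23.02 MHz mod fs = 0.22 MHz.
0.22 MHz ≤ fs/2 = 3.8 MHz, appears at 0.22 MHz.
22.28 MHz mod fs = 7.08 MHz.
7.08 MHz > fs/2 = 3.8 MHz, folds to fs − 7.08 MHz = 0.52 MHz.
8.12 MHz and 22.28 MHz both map to 0.52 MHz.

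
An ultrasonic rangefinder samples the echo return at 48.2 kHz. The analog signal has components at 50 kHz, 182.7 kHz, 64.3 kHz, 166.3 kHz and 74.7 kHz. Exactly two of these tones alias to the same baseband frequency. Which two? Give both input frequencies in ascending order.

74.7 kHz, 166.3 kHz

fs/2 = 24.1 kHz.
50 kHz mod fs = 1.8 kHz.
1.8 kHz ≤ fs/2 = 24.1 kHz, appears at 1.8 kHz.
182.7 kHz mod fs = 38.1 kHz.
38.1 kHz > fs/2 = 24.1 kHz, folds to fs − 38.1 kHz = 10.1 kHz.
64.3 kHz mod fs = 16.1 kHz.
16.1 kHz ≤ fs/2 = 24.1 kHz, appears at 16.1 kHz.
166.3 kHz mod fs = 21.7 kHz.
21.7 kHz ≤ fs/2 = 24.1 kHz, appears at 21.7 kHz.
74.7 kHz mod fs = 26.5 kHz.
26.5 kHz > fs/2 = 24.1 kHz, folds to fs − 26.5 kHz = 21.7 kHz.
74.7 kHz and 166.3 kHz both map to 21.7 kHz.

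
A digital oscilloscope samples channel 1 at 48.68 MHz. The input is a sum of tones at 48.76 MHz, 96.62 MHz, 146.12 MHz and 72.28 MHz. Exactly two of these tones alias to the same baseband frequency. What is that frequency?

fs/2 = 24.34 MHz.
48.76 MHz mod fs = 0.08 MHz.
0.08 MHz ≤ fs/2 = 24.34 MHz, appears at 0.08 MHz.
96.62 MHz mod fs = 47.94 MHz.
47.94 MHz > fs/2 = 24.34 MHz, folds to fs − 47.94 MHz = 0.74 MHz.
146.12 MHz mod fs = 0.08 MHz.
0.08 MHz ≤ fs/2 = 24.34 MHz, appears at 0.08 MHz.
72.28 MHz mod fs = 23.6 MHz.
23.6 MHz ≤ fs/2 = 24.34 MHz, appears at 23.6 MHz.
48.76 MHz and 146.12 MHz both map to 0.08 MHz.

0.08 MHz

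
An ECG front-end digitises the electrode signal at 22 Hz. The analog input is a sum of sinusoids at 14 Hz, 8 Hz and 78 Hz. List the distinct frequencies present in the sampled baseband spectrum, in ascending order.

fs/2 = 11 Hz.
14 Hz > fs/2 = 11 Hz, folds to fs − 14 Hz = 8 Hz.
8 Hz ≤ fs/2 = 11 Hz, passes unchanged.
78 Hz mod fs = 12 Hz.
12 Hz > fs/2 = 11 Hz, folds to fs − 12 Hz = 10 Hz.
Distinct values: {8 Hz, 10 Hz}.

8 Hz, 10 Hz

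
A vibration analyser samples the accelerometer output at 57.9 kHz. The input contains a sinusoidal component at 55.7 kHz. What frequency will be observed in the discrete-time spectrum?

2.2 kHz

55.7 kHz > fs/2 = 28.95 kHz, folds to fs − 55.7 kHz = 2.2 kHz.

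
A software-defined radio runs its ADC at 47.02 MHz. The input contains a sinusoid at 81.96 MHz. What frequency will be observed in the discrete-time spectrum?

12.08 MHz

81.96 MHz mod fs = 34.94 MHz.
34.94 MHz > fs/2 = 23.51 MHz, folds to fs − 34.94 MHz = 12.08 MHz.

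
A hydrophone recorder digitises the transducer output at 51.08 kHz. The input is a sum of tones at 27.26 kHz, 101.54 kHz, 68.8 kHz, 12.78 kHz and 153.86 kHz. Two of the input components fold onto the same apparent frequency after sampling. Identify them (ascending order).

101.54 kHz, 153.86 kHz

fs/2 = 25.54 kHz.
27.26 kHz > fs/2 = 25.54 kHz, folds to fs − 27.26 kHz = 23.82 kHz.
101.54 kHz mod fs = 50.46 kHz.
50.46 kHz > fs/2 = 25.54 kHz, folds to fs − 50.46 kHz = 0.62 kHz.
68.8 kHz mod fs = 17.72 kHz.
17.72 kHz ≤ fs/2 = 25.54 kHz, appears at 17.72 kHz.
12.78 kHz ≤ fs/2 = 25.54 kHz, passes unchanged.
153.86 kHz mod fs = 0.62 kHz.
0.62 kHz ≤ fs/2 = 25.54 kHz, appears at 0.62 kHz.
101.54 kHz and 153.86 kHz both map to 0.62 kHz.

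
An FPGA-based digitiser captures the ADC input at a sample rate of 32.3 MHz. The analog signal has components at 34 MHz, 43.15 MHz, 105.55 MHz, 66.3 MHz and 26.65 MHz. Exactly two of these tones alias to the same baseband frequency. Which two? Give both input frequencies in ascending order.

fs/2 = 16.15 MHz.
34 MHz mod fs = 1.7 MHz.
1.7 MHz ≤ fs/2 = 16.15 MHz, appears at 1.7 MHz.
43.15 MHz mod fs = 10.85 MHz.
10.85 MHz ≤ fs/2 = 16.15 MHz, appears at 10.85 MHz.
105.55 MHz mod fs = 8.65 MHz.
8.65 MHz ≤ fs/2 = 16.15 MHz, appears at 8.65 MHz.
66.3 MHz mod fs = 1.7 MHz.
1.7 MHz ≤ fs/2 = 16.15 MHz, appears at 1.7 MHz.
26.65 MHz > fs/2 = 16.15 MHz, folds to fs − 26.65 MHz = 5.65 MHz.
34 MHz and 66.3 MHz both map to 1.7 MHz.

34 MHz, 66.3 MHz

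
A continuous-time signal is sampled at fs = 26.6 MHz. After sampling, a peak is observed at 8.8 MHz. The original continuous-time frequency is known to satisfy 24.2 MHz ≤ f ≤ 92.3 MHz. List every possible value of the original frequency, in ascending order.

Frequencies that alias to 8.8 MHz are k·fs ± 8.8 MHz for integer k ≥ 0.
k=0: 8.8 MHz.
k=1: 17.8 MHz, 35.4 MHz.
k=2: 44.4 MHz, 62 MHz.
k=3: 71 MHz, 88.6 MHz.
k=4: 97.6 MHz, 115.2 MHz.
Within [24.2 MHz, 92.3 MHz]: 35.4 MHz, 44.4 MHz, 62 MHz, 71 MHz, 88.6 MHz.

35.4 MHz, 44.4 MHz, 62 MHz, 71 MHz, 88.6 MHz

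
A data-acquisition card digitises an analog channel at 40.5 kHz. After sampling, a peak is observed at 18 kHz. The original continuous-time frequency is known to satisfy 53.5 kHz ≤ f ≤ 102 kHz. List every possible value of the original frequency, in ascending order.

58.5 kHz, 63 kHz, 99 kHz

Frequencies that alias to 18 kHz are k·fs ± 18 kHz for integer k ≥ 0.
k=0: 18 kHz.
k=1: 22.5 kHz, 58.5 kHz.
k=2: 63 kHz, 99 kHz.
k=3: 103.5 kHz, 139.5 kHz.
Within [53.5 kHz, 102 kHz]: 58.5 kHz, 63 kHz, 99 kHz.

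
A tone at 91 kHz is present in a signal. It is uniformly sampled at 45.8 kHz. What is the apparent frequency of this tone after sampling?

0.6 kHz

91 kHz mod fs = 45.2 kHz.
45.2 kHz > fs/2 = 22.9 kHz, folds to fs − 45.2 kHz = 0.6 kHz.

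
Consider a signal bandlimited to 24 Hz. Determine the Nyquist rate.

Nyquist rate = 2 × 24 Hz = 48 Hz.

48 Hz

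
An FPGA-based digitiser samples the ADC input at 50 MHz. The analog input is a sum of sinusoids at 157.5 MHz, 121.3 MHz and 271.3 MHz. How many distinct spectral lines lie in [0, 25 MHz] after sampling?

2

fs/2 = 25 MHz.
157.5 MHz mod fs = 7.5 MHz.
7.5 MHz ≤ fs/2 = 25 MHz, appears at 7.5 MHz.
121.3 MHz mod fs = 21.3 MHz.
21.3 MHz ≤ fs/2 = 25 MHz, appears at 21.3 MHz.
271.3 MHz mod fs = 21.3 MHz.
21.3 MHz ≤ fs/2 = 25 MHz, appears at 21.3 MHz.
Distinct values: {7.5 MHz, 21.3 MHz} → 2.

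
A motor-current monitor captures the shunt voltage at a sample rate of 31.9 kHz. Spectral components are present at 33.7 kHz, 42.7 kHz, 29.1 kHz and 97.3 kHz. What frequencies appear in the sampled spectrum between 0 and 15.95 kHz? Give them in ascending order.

fs/2 = 15.95 kHz.
33.7 kHz mod fs = 1.8 kHz.
1.8 kHz ≤ fs/2 = 15.95 kHz, appears at 1.8 kHz.
42.7 kHz mod fs = 10.8 kHz.
10.8 kHz ≤ fs/2 = 15.95 kHz, appears at 10.8 kHz.
29.1 kHz > fs/2 = 15.95 kHz, folds to fs − 29.1 kHz = 2.8 kHz.
97.3 kHz mod fs = 1.6 kHz.
1.6 kHz ≤ fs/2 = 15.95 kHz, appears at 1.6 kHz.
Distinct values: {1.6 kHz, 1.8 kHz, 2.8 kHz, 10.8 kHz}.

1.6 kHz, 1.8 kHz, 2.8 kHz, 10.8 kHz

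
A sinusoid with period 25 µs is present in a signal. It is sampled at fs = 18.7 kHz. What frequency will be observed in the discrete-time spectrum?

T = 25 µs → f = 1/T = 40 kHz.
40 kHz mod fs = 2.6 kHz.
2.6 kHz ≤ fs/2 = 9.35 kHz, appears at 2.6 kHz.

2.6 kHz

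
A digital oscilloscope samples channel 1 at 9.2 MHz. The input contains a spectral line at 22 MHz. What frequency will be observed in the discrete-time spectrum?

22 MHz mod fs = 3.6 MHz.
3.6 MHz ≤ fs/2 = 4.6 MHz, appears at 3.6 MHz.

3.6 MHz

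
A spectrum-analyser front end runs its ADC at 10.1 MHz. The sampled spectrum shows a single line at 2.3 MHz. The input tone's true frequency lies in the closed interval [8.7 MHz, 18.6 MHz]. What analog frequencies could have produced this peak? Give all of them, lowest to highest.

Frequencies that alias to 2.3 MHz are k·fs ± 2.3 MHz for integer k ≥ 0.
k=0: 2.3 MHz.
k=1: 7.8 MHz, 12.4 MHz.
k=2: 17.9 MHz, 22.5 MHz.
k=3: 28 MHz, 32.6 MHz.
Within [8.7 MHz, 18.6 MHz]: 12.4 MHz, 17.9 MHz.

12.4 MHz, 17.9 MHz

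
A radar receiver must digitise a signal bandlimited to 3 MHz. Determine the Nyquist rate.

Nyquist rate = 2 × 3 MHz = 6 MHz.

6 MHz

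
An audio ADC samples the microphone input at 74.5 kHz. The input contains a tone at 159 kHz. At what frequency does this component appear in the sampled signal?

10 kHz

159 kHz mod fs = 10 kHz.
10 kHz ≤ fs/2 = 37.25 kHz, appears at 10 kHz.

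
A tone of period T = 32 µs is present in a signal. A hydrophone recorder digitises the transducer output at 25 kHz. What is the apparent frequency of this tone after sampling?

6.25 kHz

T = 32 µs → f = 1/T = 31.25 kHz.
31.25 kHz mod fs = 6.25 kHz.
6.25 kHz ≤ fs/2 = 12.5 kHz, appears at 6.25 kHz.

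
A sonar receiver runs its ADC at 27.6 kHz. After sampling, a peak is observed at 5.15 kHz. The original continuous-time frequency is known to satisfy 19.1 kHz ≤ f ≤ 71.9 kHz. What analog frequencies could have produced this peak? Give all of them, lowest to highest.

Frequencies that alias to 5.15 kHz are k·fs ± 5.15 kHz for integer k ≥ 0.
k=0: 5.15 kHz.
k=1: 22.45 kHz, 32.75 kHz.
k=2: 50.05 kHz, 60.35 kHz.
k=3: 77.65 kHz, 87.95 kHz.
Within [19.1 kHz, 71.9 kHz]: 22.45 kHz, 32.75 kHz, 50.05 kHz, 60.35 kHz.

22.45 kHz, 32.75 kHz, 50.05 kHz, 60.35 kHz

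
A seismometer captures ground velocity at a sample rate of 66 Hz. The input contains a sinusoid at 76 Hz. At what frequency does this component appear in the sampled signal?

76 Hz mod fs = 10 Hz.
10 Hz ≤ fs/2 = 33 Hz, appears at 10 Hz.

10 Hz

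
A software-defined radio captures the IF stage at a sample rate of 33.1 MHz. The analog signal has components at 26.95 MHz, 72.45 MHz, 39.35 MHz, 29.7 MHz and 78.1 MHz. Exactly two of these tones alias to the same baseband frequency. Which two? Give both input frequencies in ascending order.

fs/2 = 16.55 MHz.
26.95 MHz > fs/2 = 16.55 MHz, folds to fs − 26.95 MHz = 6.15 MHz.
72.45 MHz mod fs = 6.25 MHz.
6.25 MHz ≤ fs/2 = 16.55 MHz, appears at 6.25 MHz.
39.35 MHz mod fs = 6.25 MHz.
6.25 MHz ≤ fs/2 = 16.55 MHz, appears at 6.25 MHz.
29.7 MHz > fs/2 = 16.55 MHz, folds to fs − 29.7 MHz = 3.4 MHz.
78.1 MHz mod fs = 11.9 MHz.
11.9 MHz ≤ fs/2 = 16.55 MHz, appears at 11.9 MHz.
39.35 MHz and 72.45 MHz both map to 6.25 MHz.

39.35 MHz, 72.45 MHz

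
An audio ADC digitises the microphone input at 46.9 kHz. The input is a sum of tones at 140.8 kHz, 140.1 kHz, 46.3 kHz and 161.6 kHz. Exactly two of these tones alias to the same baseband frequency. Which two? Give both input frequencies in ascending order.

fs/2 = 23.45 kHz.
140.8 kHz mod fs = 0.1 kHz.
0.1 kHz ≤ fs/2 = 23.45 kHz, appears at 0.1 kHz.
140.1 kHz mod fs = 46.3 kHz.
46.3 kHz > fs/2 = 23.45 kHz, folds to fs − 46.3 kHz = 0.6 kHz.
46.3 kHz > fs/2 = 23.45 kHz, folds to fs − 46.3 kHz = 0.6 kHz.
161.6 kHz mod fs = 20.9 kHz.
20.9 kHz ≤ fs/2 = 23.45 kHz, appears at 20.9 kHz.
46.3 kHz and 140.1 kHz both map to 0.6 kHz.

46.3 kHz, 140.1 kHz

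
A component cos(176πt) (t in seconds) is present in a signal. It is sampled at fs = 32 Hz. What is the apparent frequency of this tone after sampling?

ω = 176π rad/s → f = ω/(2π) = 88 Hz.
88 Hz mod fs = 24 Hz.
24 Hz > fs/2 = 16 Hz, folds to fs − 24 Hz = 8 Hz.

8 Hz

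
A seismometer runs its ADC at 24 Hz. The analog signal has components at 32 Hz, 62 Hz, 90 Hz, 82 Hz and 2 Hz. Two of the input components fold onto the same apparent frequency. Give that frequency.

10 Hz

fs/2 = 12 Hz.
32 Hz mod fs = 8 Hz.
8 Hz ≤ fs/2 = 12 Hz, appears at 8 Hz.
62 Hz mod fs = 14 Hz.
14 Hz > fs/2 = 12 Hz, folds to fs − 14 Hz = 10 Hz.
90 Hz mod fs = 18 Hz.
18 Hz > fs/2 = 12 Hz, folds to fs − 18 Hz = 6 Hz.
82 Hz mod fs = 10 Hz.
10 Hz ≤ fs/2 = 12 Hz, appears at 10 Hz.
2 Hz ≤ fs/2 = 12 Hz, passes unchanged.
62 Hz and 82 Hz both map to 10 Hz.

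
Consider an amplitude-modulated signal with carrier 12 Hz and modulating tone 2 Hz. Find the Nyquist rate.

28 Hz

AM sidebands sit at fc ± fm = 10 Hz and 14 Hz.
Highest-frequency component: 14 Hz.
Nyquist rate = 2 × 14 Hz = 28 Hz.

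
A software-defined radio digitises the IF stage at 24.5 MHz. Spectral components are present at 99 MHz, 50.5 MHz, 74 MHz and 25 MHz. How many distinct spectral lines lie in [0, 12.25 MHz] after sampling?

3

fs/2 = 12.25 MHz.
99 MHz mod fs = 1 MHz.
1 MHz ≤ fs/2 = 12.25 MHz, appears at 1 MHz.
50.5 MHz mod fs = 1.5 MHz.
1.5 MHz ≤ fs/2 = 12.25 MHz, appears at 1.5 MHz.
74 MHz mod fs = 0.5 MHz.
0.5 MHz ≤ fs/2 = 12.25 MHz, appears at 0.5 MHz.
25 MHz mod fs = 0.5 MHz.
0.5 MHz ≤ fs/2 = 12.25 MHz, appears at 0.5 MHz.
Distinct values: {0.5 MHz, 1 MHz, 1.5 MHz} → 3.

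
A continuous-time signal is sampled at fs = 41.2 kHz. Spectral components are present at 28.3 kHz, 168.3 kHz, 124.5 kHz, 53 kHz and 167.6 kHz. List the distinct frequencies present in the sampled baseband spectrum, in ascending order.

fs/2 = 20.6 kHz.
28.3 kHz > fs/2 = 20.6 kHz, folds to fs − 28.3 kHz = 12.9 kHz.
168.3 kHz mod fs = 3.5 kHz.
3.5 kHz ≤ fs/2 = 20.6 kHz, appears at 3.5 kHz.
124.5 kHz mod fs = 0.9 kHz.
0.9 kHz ≤ fs/2 = 20.6 kHz, appears at 0.9 kHz.
53 kHz mod fs = 11.8 kHz.
11.8 kHz ≤ fs/2 = 20.6 kHz, appears at 11.8 kHz.
167.6 kHz mod fs = 2.8 kHz.
2.8 kHz ≤ fs/2 = 20.6 kHz, appears at 2.8 kHz.
Distinct values: {0.9 kHz, 2.8 kHz, 3.5 kHz, 11.8 kHz, 12.9 kHz}.

0.9 kHz, 2.8 kHz, 3.5 kHz, 11.8 kHz, 12.9 kHz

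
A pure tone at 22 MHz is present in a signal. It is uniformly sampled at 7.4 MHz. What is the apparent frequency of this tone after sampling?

0.2 MHz

22 MHz mod fs = 7.2 MHz.
7.2 MHz > fs/2 = 3.7 MHz, folds to fs − 7.2 MHz = 0.2 MHz.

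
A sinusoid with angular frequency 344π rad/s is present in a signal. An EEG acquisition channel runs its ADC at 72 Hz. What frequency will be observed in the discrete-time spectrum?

28 Hz

ω = 344π rad/s → f = ω/(2π) = 172 Hz.
172 Hz mod fs = 28 Hz.
28 Hz ≤ fs/2 = 36 Hz, appears at 28 Hz.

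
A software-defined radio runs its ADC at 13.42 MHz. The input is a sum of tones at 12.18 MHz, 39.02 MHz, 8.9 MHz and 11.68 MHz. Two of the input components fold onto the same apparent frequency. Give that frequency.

fs/2 = 6.71 MHz.
12.18 MHz > fs/2 = 6.71 MHz, folds to fs − 12.18 MHz = 1.24 MHz.
39.02 MHz mod fs = 12.18 MHz.
12.18 MHz > fs/2 = 6.71 MHz, folds to fs − 12.18 MHz = 1.24 MHz.
8.9 MHz > fs/2 = 6.71 MHz, folds to fs − 8.9 MHz = 4.52 MHz.
11.68 MHz > fs/2 = 6.71 MHz, folds to fs − 11.68 MHz = 1.74 MHz.
12.18 MHz and 39.02 MHz both map to 1.24 MHz.

1.24 MHz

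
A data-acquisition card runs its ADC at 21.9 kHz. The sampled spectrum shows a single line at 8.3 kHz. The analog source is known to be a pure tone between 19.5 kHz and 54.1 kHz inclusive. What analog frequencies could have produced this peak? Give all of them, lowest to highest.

Frequencies that alias to 8.3 kHz are k·fs ± 8.3 kHz for integer k ≥ 0.
k=0: 8.3 kHz.
k=1: 13.6 kHz, 30.2 kHz.
k=2: 35.5 kHz, 52.1 kHz.
k=3: 57.4 kHz, 74 kHz.
Within [19.5 kHz, 54.1 kHz]: 30.2 kHz, 35.5 kHz, 52.1 kHz.

30.2 kHz, 35.5 kHz, 52.1 kHz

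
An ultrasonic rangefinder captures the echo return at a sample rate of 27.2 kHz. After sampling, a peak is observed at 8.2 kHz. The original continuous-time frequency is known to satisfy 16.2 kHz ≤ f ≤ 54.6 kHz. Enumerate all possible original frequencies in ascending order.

Frequencies that alias to 8.2 kHz are k·fs ± 8.2 kHz for integer k ≥ 0.
k=0: 8.2 kHz.
k=1: 19 kHz, 35.4 kHz.
k=2: 46.2 kHz, 62.6 kHz.
k=3: 73.4 kHz, 89.8 kHz.
Within [16.2 kHz, 54.6 kHz]: 19 kHz, 35.4 kHz, 46.2 kHz.

19 kHz, 35.4 kHz, 46.2 kHz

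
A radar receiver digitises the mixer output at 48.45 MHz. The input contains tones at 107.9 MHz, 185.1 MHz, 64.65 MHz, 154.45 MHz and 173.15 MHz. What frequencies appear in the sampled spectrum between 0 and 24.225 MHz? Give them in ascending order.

fs/2 = 24.225 MHz.
107.9 MHz mod fs = 11 MHz.
11 MHz ≤ fs/2 = 24.225 MHz, appears at 11 MHz.
185.1 MHz mod fs = 39.75 MHz.
39.75 MHz > fs/2 = 24.225 MHz, folds to fs − 39.75 MHz = 8.7 MHz.
64.65 MHz mod fs = 16.2 MHz.
16.2 MHz ≤ fs/2 = 24.225 MHz, appears at 16.2 MHz.
154.45 MHz mod fs = 9.1 MHz.
9.1 MHz ≤ fs/2 = 24.225 MHz, appears at 9.1 MHz.
173.15 MHz mod fs = 27.8 MHz.
27.8 MHz > fs/2 = 24.225 MHz, folds to fs − 27.8 MHz = 20.65 MHz.
Distinct values: {8.7 MHz, 9.1 MHz, 11 MHz, 16.2 MHz, 20.65 MHz}.

8.7 MHz, 9.1 MHz, 11 MHz, 16.2 MHz, 20.65 MHz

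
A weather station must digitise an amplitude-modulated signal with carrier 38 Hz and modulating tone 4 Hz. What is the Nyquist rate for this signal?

AM sidebands sit at fc ± fm = 34 Hz and 42 Hz.
Highest-frequency component: 42 Hz.
Nyquist rate = 2 × 42 Hz = 84 Hz.

84 Hz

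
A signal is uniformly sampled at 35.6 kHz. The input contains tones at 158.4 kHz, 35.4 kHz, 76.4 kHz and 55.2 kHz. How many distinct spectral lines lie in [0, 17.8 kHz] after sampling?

fs/2 = 17.8 kHz.
158.4 kHz mod fs = 16 kHz.
16 kHz ≤ fs/2 = 17.8 kHz, appears at 16 kHz.
35.4 kHz > fs/2 = 17.8 kHz, folds to fs − 35.4 kHz = 0.2 kHz.
76.4 kHz mod fs = 5.2 kHz.
5.2 kHz ≤ fs/2 = 17.8 kHz, appears at 5.2 kHz.
55.2 kHz mod fs = 19.6 kHz.
19.6 kHz > fs/2 = 17.8 kHz, folds to fs − 19.6 kHz = 16 kHz.
Distinct values: {0.2 kHz, 5.2 kHz, 16 kHz} → 3.

3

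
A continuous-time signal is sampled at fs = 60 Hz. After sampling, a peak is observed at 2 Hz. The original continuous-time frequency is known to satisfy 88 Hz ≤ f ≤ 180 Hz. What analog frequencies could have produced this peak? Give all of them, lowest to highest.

118 Hz, 122 Hz, 178 Hz

Frequencies that alias to 2 Hz are k·fs ± 2 Hz for integer k ≥ 0.
k=0: 2 Hz.
k=1: 58 Hz, 62 Hz.
k=2: 118 Hz, 122 Hz.
k=3: 178 Hz, 182 Hz.
k=4: 238 Hz, 242 Hz.
Within [88 Hz, 180 Hz]: 118 Hz, 122 Hz, 178 Hz.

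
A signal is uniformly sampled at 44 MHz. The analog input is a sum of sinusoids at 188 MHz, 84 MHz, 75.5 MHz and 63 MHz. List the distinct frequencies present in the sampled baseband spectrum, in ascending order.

4 MHz, 12 MHz, 12.5 MHz, 19 MHz

fs/2 = 22 MHz.
188 MHz mod fs = 12 MHz.
12 MHz ≤ fs/2 = 22 MHz, appears at 12 MHz.
84 MHz mod fs = 40 MHz.
40 MHz > fs/2 = 22 MHz, folds to fs − 40 MHz = 4 MHz.
75.5 MHz mod fs = 31.5 MHz.
31.5 MHz > fs/2 = 22 MHz, folds to fs − 31.5 MHz = 12.5 MHz.
63 MHz mod fs = 19 MHz.
19 MHz ≤ fs/2 = 22 MHz, appears at 19 MHz.
Distinct values: {4 MHz, 12 MHz, 12.5 MHz, 19 MHz}.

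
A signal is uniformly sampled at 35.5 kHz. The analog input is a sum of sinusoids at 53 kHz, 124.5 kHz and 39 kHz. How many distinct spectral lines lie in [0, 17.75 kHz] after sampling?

fs/2 = 17.75 kHz.
53 kHz mod fs = 17.5 kHz.
17.5 kHz ≤ fs/2 = 17.75 kHz, appears at 17.5 kHz.
124.5 kHz mod fs = 18 kHz.
18 kHz > fs/2 = 17.75 kHz, folds to fs − 18 kHz = 17.5 kHz.
39 kHz mod fs = 3.5 kHz.
3.5 kHz ≤ fs/2 = 17.75 kHz, appears at 3.5 kHz.
Distinct values: {3.5 kHz, 17.5 kHz} → 2.

2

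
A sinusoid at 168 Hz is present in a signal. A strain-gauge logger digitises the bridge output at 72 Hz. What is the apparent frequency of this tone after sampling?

24 Hz

168 Hz mod fs = 24 Hz.
24 Hz ≤ fs/2 = 36 Hz, appears at 24 Hz.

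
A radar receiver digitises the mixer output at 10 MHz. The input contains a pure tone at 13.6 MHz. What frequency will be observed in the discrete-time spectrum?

3.6 MHz

13.6 MHz mod fs = 3.6 MHz.
3.6 MHz ≤ fs/2 = 5 MHz, appears at 3.6 MHz.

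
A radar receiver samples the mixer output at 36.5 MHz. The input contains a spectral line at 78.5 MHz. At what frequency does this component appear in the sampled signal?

78.5 MHz mod fs = 5.5 MHz.
5.5 MHz ≤ fs/2 = 18.25 MHz, appears at 5.5 MHz.

5.5 MHz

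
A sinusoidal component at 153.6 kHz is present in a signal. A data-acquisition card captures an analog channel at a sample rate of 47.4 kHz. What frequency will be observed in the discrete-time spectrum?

11.4 kHz

153.6 kHz mod fs = 11.4 kHz.
11.4 kHz ≤ fs/2 = 23.7 kHz, appears at 11.4 kHz.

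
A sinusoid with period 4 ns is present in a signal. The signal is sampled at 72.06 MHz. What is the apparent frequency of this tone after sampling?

T = 4 ns → f = 1/T = 250 MHz.
250 MHz mod fs = 33.82 MHz.
33.82 MHz ≤ fs/2 = 36.03 MHz, appears at 33.82 MHz.

33.82 MHz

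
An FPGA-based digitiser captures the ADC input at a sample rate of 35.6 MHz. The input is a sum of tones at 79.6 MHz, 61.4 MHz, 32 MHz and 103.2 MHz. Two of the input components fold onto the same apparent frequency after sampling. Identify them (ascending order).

fs/2 = 17.8 MHz.
79.6 MHz mod fs = 8.4 MHz.
8.4 MHz ≤ fs/2 = 17.8 MHz, appears at 8.4 MHz.
61.4 MHz mod fs = 25.8 MHz.
25.8 MHz > fs/2 = 17.8 MHz, folds to fs − 25.8 MHz = 9.8 MHz.
32 MHz > fs/2 = 17.8 MHz, folds to fs − 32 MHz = 3.6 MHz.
103.2 MHz mod fs = 32 MHz.
32 MHz > fs/2 = 17.8 MHz, folds to fs − 32 MHz = 3.6 MHz.
32 MHz and 103.2 MHz both map to 3.6 MHz.

32 MHz, 103.2 MHz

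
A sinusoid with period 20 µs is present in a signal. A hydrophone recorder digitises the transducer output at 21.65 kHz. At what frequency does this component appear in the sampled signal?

6.7 kHz

T = 20 µs → f = 1/T = 50 kHz.
50 kHz mod fs = 6.7 kHz.
6.7 kHz ≤ fs/2 = 10.825 kHz, appears at 6.7 kHz.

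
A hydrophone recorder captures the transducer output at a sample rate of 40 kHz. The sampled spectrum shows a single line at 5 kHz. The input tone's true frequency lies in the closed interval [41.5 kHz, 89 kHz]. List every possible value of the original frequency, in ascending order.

Frequencies that alias to 5 kHz are k·fs ± 5 kHz for integer k ≥ 0.
k=0: 5 kHz.
k=1: 35 kHz, 45 kHz.
k=2: 75 kHz, 85 kHz.
k=3: 115 kHz, 125 kHz.
Within [41.5 kHz, 89 kHz]: 45 kHz, 75 kHz, 85 kHz.

45 kHz, 75 kHz, 85 kHz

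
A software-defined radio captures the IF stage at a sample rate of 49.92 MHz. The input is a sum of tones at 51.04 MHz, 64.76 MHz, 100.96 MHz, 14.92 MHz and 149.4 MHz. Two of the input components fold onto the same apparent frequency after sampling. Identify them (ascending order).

51.04 MHz, 100.96 MHz

fs/2 = 24.96 MHz.
51.04 MHz mod fs = 1.12 MHz.
1.12 MHz ≤ fs/2 = 24.96 MHz, appears at 1.12 MHz.
64.76 MHz mod fs = 14.84 MHz.
14.84 MHz ≤ fs/2 = 24.96 MHz, appears at 14.84 MHz.
100.96 MHz mod fs = 1.12 MHz.
1.12 MHz ≤ fs/2 = 24.96 MHz, appears at 1.12 MHz.
14.92 MHz ≤ fs/2 = 24.96 MHz, passes unchanged.
149.4 MHz mod fs = 49.56 MHz.
49.56 MHz > fs/2 = 24.96 MHz, folds to fs − 49.56 MHz = 0.36 MHz.
51.04 MHz and 100.96 MHz both map to 1.12 MHz.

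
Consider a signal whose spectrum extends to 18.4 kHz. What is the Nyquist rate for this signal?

Nyquist rate = 2 × 18.4 kHz = 36.8 kHz.

36.8 kHz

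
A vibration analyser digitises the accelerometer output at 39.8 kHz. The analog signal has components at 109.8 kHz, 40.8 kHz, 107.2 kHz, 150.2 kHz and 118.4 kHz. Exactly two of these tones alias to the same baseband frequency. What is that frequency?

fs/2 = 19.9 kHz.
109.8 kHz mod fs = 30.2 kHz.
30.2 kHz > fs/2 = 19.9 kHz, folds to fs − 30.2 kHz = 9.6 kHz.
40.8 kHz mod fs = 1 kHz.
1 kHz ≤ fs/2 = 19.9 kHz, appears at 1 kHz.
107.2 kHz mod fs = 27.6 kHz.
27.6 kHz > fs/2 = 19.9 kHz, folds to fs − 27.6 kHz = 12.2 kHz.
150.2 kHz mod fs = 30.8 kHz.
30.8 kHz > fs/2 = 19.9 kHz, folds to fs − 30.8 kHz = 9 kHz.
118.4 kHz mod fs = 38.8 kHz.
38.8 kHz > fs/2 = 19.9 kHz, folds to fs − 38.8 kHz = 1 kHz.
40.8 kHz and 118.4 kHz both map to 1 kHz.

1 kHz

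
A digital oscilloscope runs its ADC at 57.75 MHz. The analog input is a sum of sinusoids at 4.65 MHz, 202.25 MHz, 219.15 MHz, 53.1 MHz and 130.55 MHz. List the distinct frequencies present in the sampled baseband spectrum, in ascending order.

4.65 MHz, 11.85 MHz, 15.05 MHz, 28.75 MHz

fs/2 = 28.875 MHz.
4.65 MHz ≤ fs/2 = 28.875 MHz, passes unchanged.
202.25 MHz mod fs = 29 MHz.
29 MHz > fs/2 = 28.875 MHz, folds to fs − 29 MHz = 28.75 MHz.
219.15 MHz mod fs = 45.9 MHz.
45.9 MHz > fs/2 = 28.875 MHz, folds to fs − 45.9 MHz = 11.85 MHz.
53.1 MHz > fs/2 = 28.875 MHz, folds to fs − 53.1 MHz = 4.65 MHz.
130.55 MHz mod fs = 15.05 MHz.
15.05 MHz ≤ fs/2 = 28.875 MHz, appears at 15.05 MHz.
Distinct values: {4.65 MHz, 11.85 MHz, 15.05 MHz, 28.75 MHz}.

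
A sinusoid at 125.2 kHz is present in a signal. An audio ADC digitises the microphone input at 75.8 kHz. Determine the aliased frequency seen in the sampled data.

125.2 kHz mod fs = 49.4 kHz.
49.4 kHz > fs/2 = 37.9 kHz, folds to fs − 49.4 kHz = 26.4 kHz.

26.4 kHz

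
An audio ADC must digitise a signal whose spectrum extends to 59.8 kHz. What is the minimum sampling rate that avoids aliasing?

Nyquist rate = 2 × 59.8 kHz = 119.6 kHz.

119.6 kHz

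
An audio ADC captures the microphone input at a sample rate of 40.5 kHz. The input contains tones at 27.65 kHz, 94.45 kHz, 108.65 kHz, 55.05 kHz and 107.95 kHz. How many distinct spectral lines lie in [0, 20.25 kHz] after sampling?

fs/2 = 20.25 kHz.
27.65 kHz > fs/2 = 20.25 kHz, folds to fs − 27.65 kHz = 12.85 kHz.
94.45 kHz mod fs = 13.45 kHz.
13.45 kHz ≤ fs/2 = 20.25 kHz, appears at 13.45 kHz.
108.65 kHz mod fs = 27.65 kHz.
27.65 kHz > fs/2 = 20.25 kHz, folds to fs − 27.65 kHz = 12.85 kHz.
55.05 kHz mod fs = 14.55 kHz.
14.55 kHz ≤ fs/2 = 20.25 kHz, appears at 14.55 kHz.
107.95 kHz mod fs = 26.95 kHz.
26.95 kHz > fs/2 = 20.25 kHz, folds to fs − 26.95 kHz = 13.55 kHz.
Distinct values: {12.85 kHz, 13.45 kHz, 13.55 kHz, 14.55 kHz} → 4.

4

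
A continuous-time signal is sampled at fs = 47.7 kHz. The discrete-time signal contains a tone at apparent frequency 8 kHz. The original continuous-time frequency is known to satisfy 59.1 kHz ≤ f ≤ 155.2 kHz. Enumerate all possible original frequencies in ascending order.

Frequencies that alias to 8 kHz are k·fs ± 8 kHz for integer k ≥ 0.
k=0: 8 kHz.
k=1: 39.7 kHz, 55.7 kHz.
k=2: 87.4 kHz, 103.4 kHz.
k=3: 135.1 kHz, 151.1 kHz.
k=4: 182.8 kHz, 198.8 kHz.
Within [59.1 kHz, 155.2 kHz]: 87.4 kHz, 103.4 kHz, 135.1 kHz, 151.1 kHz.

87.4 kHz, 103.4 kHz, 135.1 kHz, 151.1 kHz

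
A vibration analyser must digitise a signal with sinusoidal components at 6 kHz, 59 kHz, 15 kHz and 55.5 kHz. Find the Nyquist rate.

118 kHz

Highest-frequency component: 59 kHz.
Nyquist rate = 2 × 59 kHz = 118 kHz.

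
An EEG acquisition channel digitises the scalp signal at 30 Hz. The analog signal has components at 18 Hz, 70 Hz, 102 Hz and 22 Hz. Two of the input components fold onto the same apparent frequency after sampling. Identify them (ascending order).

fs/2 = 15 Hz.
18 Hz > fs/2 = 15 Hz, folds to fs − 18 Hz = 12 Hz.
70 Hz mod fs = 10 Hz.
10 Hz ≤ fs/2 = 15 Hz, appears at 10 Hz.
102 Hz mod fs = 12 Hz.
12 Hz ≤ fs/2 = 15 Hz, appears at 12 Hz.
22 Hz > fs/2 = 15 Hz, folds to fs − 22 Hz = 8 Hz.
18 Hz and 102 Hz both map to 12 Hz.

18 Hz, 102 Hz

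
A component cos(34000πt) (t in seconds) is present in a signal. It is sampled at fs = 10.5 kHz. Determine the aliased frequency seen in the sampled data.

ω = 34000π rad/s → f = ω/(2π) = 17000 Hz = 17 kHz.
17 kHz mod fs = 6.5 kHz.
6.5 kHz > fs/2 = 5.25 kHz, folds to fs − 6.5 kHz = 4 kHz.

4 kHz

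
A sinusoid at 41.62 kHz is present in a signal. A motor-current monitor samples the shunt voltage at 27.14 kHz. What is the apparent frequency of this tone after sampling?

12.66 kHz

41.62 kHz mod fs = 14.48 kHz.
14.48 kHz > fs/2 = 13.57 kHz, folds to fs − 14.48 kHz = 12.66 kHz.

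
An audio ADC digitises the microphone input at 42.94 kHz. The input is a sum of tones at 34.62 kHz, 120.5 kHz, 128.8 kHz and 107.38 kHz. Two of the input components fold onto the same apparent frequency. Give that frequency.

fs/2 = 21.47 kHz.
34.62 kHz > fs/2 = 21.47 kHz, folds to fs − 34.62 kHz = 8.32 kHz.
120.5 kHz mod fs = 34.62 kHz.
34.62 kHz > fs/2 = 21.47 kHz, folds to fs − 34.62 kHz = 8.32 kHz.
128.8 kHz mod fs = 42.92 kHz.
42.92 kHz > fs/2 = 21.47 kHz, folds to fs − 42.92 kHz = 0.02 kHz.
107.38 kHz mod fs = 21.5 kHz.
21.5 kHz > fs/2 = 21.47 kHz, folds to fs − 21.5 kHz = 21.44 kHz.
34.62 kHz and 120.5 kHz both map to 8.32 kHz.

8.32 kHz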